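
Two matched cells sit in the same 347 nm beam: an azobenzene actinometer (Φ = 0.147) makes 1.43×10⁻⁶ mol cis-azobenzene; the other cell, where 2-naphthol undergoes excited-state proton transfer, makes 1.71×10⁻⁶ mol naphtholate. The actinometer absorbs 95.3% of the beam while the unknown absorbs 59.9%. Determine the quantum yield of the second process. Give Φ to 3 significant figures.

Photons absorbed by the actinometer: 1.43×10⁻⁶ / 0.147 = 9.728×10⁻⁶ mol.
Incident flux: 9.728×10⁻⁶ / 0.953 = 1.021×10⁻⁵ einstein.
Absorbed by unknown: 0.599 × 1.021×10⁻⁵ = 6.116×10⁻⁶ mol.
Φ(unknown) = 1.71×10⁻⁶ / 6.116×10⁻⁶ = 0.280.

Φ = 0.280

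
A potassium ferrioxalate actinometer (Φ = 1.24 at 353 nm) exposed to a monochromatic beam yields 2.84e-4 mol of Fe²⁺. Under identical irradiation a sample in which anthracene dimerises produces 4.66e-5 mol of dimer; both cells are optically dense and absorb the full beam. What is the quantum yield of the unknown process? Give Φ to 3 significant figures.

Φ = 0.203

Photons absorbed by the actinometer: 2.84e-4 / 1.24 = 2.290e-4 mol.
Φ(unknown) = 4.66e-5 / 2.290e-4 = 0.203.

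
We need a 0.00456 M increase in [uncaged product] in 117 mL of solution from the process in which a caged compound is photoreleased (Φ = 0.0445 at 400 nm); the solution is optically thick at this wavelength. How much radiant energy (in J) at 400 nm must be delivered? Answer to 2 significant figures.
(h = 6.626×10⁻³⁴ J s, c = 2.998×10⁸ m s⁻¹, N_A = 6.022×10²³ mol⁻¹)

3600 J

Product: (0.00456 M)(0.117 L) = 5.335×10⁻⁴ mol.
Photons that must be absorbed: 5.335×10⁻⁴ / 0.0445 = 0.01199 mol.
Photon energy: hc/λ = 4.966×10⁻¹⁹ J; per mole, 2.991×10⁵ J mol⁻¹.
Energy required: 0.01199 × 2.991×10⁵ = 3600 J.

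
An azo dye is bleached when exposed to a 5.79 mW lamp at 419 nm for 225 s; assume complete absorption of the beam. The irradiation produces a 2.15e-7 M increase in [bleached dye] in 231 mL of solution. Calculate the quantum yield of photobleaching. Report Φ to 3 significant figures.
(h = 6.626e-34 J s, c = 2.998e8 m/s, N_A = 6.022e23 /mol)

Product: (2.15e-7 M)(0.231 L) = 4.967e-8 mol.
Photon energy at 419 nm: hc/λ = (6.626e-34)(2.998e8)/(419e-9) = 4.741e-19 J.
Energy delivered: (5.79 mW)(225 s) = 1.303 J.
Photons incident: 1.303 / 4.741e-19 = 2.748e18, i.e. 2.748e18/6.022e23 = 4.563e-6 mol.
Φ = 4.967e-8 mol / 4.563e-6 mol photons = 0.0109.

Φ = 0.0109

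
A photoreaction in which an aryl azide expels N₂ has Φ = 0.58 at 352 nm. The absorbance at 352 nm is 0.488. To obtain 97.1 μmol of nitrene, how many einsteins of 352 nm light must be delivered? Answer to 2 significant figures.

Product: 97.1 μmol = 9.71×10⁻⁵ mol.
Photons that must be absorbed: 9.71×10⁻⁵ / 0.58 = 1.674×10⁻⁴ mol.
Fraction absorbed: 1 − 10^(−0.488) = 0.6749.
Incident photons needed: 1.674×10⁻⁴ / 0.6749 = 2.480×10⁻⁴ mol.

2.5×10⁻⁴ einstein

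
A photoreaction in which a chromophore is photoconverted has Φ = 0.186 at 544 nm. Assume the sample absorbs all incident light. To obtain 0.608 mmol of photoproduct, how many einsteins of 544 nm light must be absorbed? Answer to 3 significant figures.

0.00327 einstein

Product: 0.608 mmol = 6.08e-4 mol.
Photons that must be absorbed: 6.08e-4 / 0.186 = 0.003269 mol.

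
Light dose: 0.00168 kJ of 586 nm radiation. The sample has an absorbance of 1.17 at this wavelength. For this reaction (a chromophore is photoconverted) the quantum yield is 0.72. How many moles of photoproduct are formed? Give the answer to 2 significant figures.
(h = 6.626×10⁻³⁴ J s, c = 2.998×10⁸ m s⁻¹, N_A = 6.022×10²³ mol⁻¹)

Photon energy at 586 nm: hc/λ = (6.626×10⁻³⁴)(2.998×10⁸)/(586×10⁻⁹) = 3.390×10⁻¹⁹ J.
Incident energy: 0.00168 kJ = 1.68 J.
Photons incident: 1.68 / 3.390×10⁻¹⁹ = 4.956×10¹⁸, i.e. 4.956×10¹⁸/6.022×10²³ = 8.230×10⁻⁶ mol.
Fraction absorbed: 1 − 10^(−1.17) = 0.9324.
Photons absorbed: 0.9324 × 8.230×10⁻⁶ = 7.674×10⁻⁶ mol.
Product: Φ × n_abs = 0.72 × 7.674×10⁻⁶ = 5.525×10⁻⁶ mol.

5.5×10⁻⁶ mol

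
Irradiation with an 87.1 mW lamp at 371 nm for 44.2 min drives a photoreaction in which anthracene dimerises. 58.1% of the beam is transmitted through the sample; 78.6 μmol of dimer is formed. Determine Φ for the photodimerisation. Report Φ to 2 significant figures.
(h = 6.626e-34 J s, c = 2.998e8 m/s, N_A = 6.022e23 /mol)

Product: 78.6 μmol = 7.86e-5 mol.
Photon energy at 371 nm: hc/λ = (6.626e-34)(2.998e8)/(371e-9) = 5.354e-19 J.
Energy delivered: (87.1 mW)(2652 s) = 231.0 J.
Photons incident: 231.0 / 5.354e-19 = 4.315e20, i.e. 4.315e20/6.022e23 = 7.165e-4 mol.
Fraction absorbed: 1 − 58.1/100 = 0.4190.
Photons absorbed: 0.4190 × 7.165e-4 = 3.002e-4 mol.
Φ = 7.86e-5 mol / 3.002e-4 mol photons = 0.26.

Φ = 0.26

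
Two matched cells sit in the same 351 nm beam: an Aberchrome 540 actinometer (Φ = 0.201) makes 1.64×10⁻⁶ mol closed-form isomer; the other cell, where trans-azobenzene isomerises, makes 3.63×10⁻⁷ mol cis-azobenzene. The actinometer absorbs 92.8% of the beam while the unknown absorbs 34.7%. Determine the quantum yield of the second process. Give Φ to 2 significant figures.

Φ = 0.12

Photons absorbed by the actinometer: 1.64×10⁻⁶ / 0.201 = 8.159×10⁻⁶ mol.
Incident flux: 8.159×10⁻⁶ / 0.928 = 8.792×10⁻⁶ einstein.
Absorbed by unknown: 0.347 × 8.792×10⁻⁶ = 3.051×10⁻⁶ mol.
Φ(unknown) = 3.63×10⁻⁷ / 3.051×10⁻⁶ = 0.12.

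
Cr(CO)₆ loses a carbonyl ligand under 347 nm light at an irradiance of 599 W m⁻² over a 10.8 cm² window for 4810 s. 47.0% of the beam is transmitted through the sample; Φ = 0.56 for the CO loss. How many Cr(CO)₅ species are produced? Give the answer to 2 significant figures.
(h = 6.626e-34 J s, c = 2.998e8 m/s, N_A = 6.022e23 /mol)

1.6e21 species

Photon energy at 347 nm: hc/λ = (6.626e-34)(2.998e8)/(347e-9) = 5.725e-19 J.
Energy delivered: (599 W m⁻²)(10.8e-4 m²)(4810 s) = 3112 J.
Photons incident: 3112 / 5.725e-19 = 5.436e21, i.e. 5.436e21/6.022e23 = 0.009027 mol.
Fraction absorbed: 1 − 47.0/100 = 0.5300.
Photons absorbed: 0.5300 × 0.009027 = 0.004784 mol.
Product: Φ × n_abs = 0.56 × 0.004784 = 0.002679 mol.
As a count: 0.002679 × 6.022e23 = 1.6e21.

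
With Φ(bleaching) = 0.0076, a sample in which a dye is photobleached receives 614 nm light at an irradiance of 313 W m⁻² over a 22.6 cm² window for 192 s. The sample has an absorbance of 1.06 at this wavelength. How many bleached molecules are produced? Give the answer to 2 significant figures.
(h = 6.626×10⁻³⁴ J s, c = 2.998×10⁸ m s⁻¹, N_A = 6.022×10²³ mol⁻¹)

2.9×10¹⁸ bleached molecules

Photon energy at 614 nm: hc/λ = (6.626×10⁻³⁴)(2.998×10⁸)/(614×10⁻⁹) = 3.235×10⁻¹⁹ J.
Energy delivered: (313 W m⁻²)(22.6×10⁻⁴ m²)(192 s) = 135.8 J.
Photons incident: 135.8 / 3.235×10⁻¹⁹ = 4.198×10²⁰, i.e. 4.198×10²⁰/6.022×10²³ = 6.971×10⁻⁴ mol.
Fraction absorbed: 1 − 10^(−1.06) = 0.9129.
Photons absorbed: 0.9129 × 6.971×10⁻⁴ = 6.364×10⁻⁴ mol.
Product: Φ × n_abs = 0.0076 × 6.364×10⁻⁴ = 4.837×10⁻⁶ mol.
As a count: 4.837×10⁻⁶ × 6.022×10²³ = 2.9×10¹⁸.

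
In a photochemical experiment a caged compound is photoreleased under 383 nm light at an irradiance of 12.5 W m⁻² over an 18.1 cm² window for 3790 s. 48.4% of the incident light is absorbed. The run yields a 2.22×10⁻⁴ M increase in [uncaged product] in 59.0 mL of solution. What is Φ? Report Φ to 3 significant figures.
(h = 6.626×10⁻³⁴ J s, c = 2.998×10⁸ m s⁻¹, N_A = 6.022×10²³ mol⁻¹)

Product: (2.22×10⁻⁴ M)(0.059 L) = 1.310×10⁻⁵ mol.
Photon energy at 383 nm: hc/λ = (6.626×10⁻³⁴)(2.998×10⁸)/(383×10⁻⁹) = 5.187×10⁻¹⁹ J.
Energy delivered: (12.5 W m⁻²)(18.1×10⁻⁴ m²)(3790 s) = 85.75 J.
Photons incident: 85.75 / 5.187×10⁻¹⁹ = 1.653×10²⁰, i.e. 1.653×10²⁰/6.022×10²³ = 2.745×10⁻⁴ mol.
Photons absorbed: 0.484 × 2.745×10⁻⁴ = 1.329×10⁻⁴ mol.
Φ = 1.310×10⁻⁵ mol / 1.329×10⁻⁴ mol photons = 0.0986.

Φ = 0.0986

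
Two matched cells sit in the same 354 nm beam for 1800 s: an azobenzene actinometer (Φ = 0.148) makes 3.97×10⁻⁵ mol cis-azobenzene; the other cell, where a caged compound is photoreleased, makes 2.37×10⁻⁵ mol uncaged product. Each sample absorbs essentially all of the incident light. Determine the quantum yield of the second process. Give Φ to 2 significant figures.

Φ = 0.088

Photons absorbed by the actinometer: 3.97×10⁻⁵ / 0.148 = 2.682×10⁻⁴ mol.
Φ(unknown) = 2.37×10⁻⁵ / 2.682×10⁻⁴ = 0.088.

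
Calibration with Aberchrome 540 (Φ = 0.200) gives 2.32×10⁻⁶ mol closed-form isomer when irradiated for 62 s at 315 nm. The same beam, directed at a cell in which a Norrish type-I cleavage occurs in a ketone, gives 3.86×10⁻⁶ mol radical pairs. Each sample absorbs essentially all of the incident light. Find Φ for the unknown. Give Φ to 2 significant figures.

Photons absorbed by the actinometer: 2.32×10⁻⁶ / 0.200 = 1.160×10⁻⁵ mol.
Φ(unknown) = 3.86×10⁻⁶ / 1.160×10⁻⁵ = 0.33.

Φ = 0.33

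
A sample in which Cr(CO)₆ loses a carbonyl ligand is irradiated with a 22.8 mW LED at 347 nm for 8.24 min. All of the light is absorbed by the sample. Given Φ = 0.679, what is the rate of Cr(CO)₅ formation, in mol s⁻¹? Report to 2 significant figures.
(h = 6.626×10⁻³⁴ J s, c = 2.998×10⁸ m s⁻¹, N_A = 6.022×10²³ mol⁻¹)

Photon energy at 347 nm: hc/λ = (6.626×10⁻³⁴)(2.998×10⁸)/(347×10⁻⁹) = 5.725×10⁻¹⁹ J.
Energy delivered: (22.8 mW)(494.4 s) = 11.27 J.
Photons incident: 11.27 / 5.725×10⁻¹⁹ = 1.969×10¹⁹, i.e. 1.969×10¹⁹/6.022×10²³ = 3.270×10⁻⁵ mol.
Product formed: 0.679 × 3.270×10⁻⁵ = 2.220×10⁻⁵ mol.
Rate: 2.220×10⁻⁵ / 494.4 s = 4.5×10⁻⁸ mol s⁻¹.

4.5×10⁻⁸ mol s⁻¹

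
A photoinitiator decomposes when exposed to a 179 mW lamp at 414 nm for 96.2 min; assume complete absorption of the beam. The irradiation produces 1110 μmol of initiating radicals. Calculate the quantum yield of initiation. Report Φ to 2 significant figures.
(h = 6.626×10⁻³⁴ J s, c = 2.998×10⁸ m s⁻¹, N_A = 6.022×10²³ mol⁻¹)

Φ = 0.31

Product: 1110 μmol = 0.00111 mol.
Photon energy at 414 nm: hc/λ = (6.626×10⁻³⁴)(2.998×10⁸)/(414×10⁻⁹) = 4.798×10⁻¹⁹ J.
Energy delivered: (179 mW)(5772 s) = 1033 J.
Photons incident: 1033 / 4.798×10⁻¹⁹ = 2.153×10²¹, i.e. 2.153×10²¹/6.022×10²³ = 0.003575 mol.
Φ = 0.00111 mol / 0.003575 mol photons = 0.31.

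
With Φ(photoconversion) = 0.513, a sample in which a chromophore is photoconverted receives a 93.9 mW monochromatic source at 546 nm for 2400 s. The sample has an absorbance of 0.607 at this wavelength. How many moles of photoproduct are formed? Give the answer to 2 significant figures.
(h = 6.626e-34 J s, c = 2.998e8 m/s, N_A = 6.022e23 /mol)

4.0e-4 mol

Photon energy at 546 nm: hc/λ = (6.626e-34)(2.998e8)/(546e-9) = 3.638e-19 J.
Energy delivered: (93.9 mW)(2400 s) = 225.4 J.
Photons incident: 225.4 / 3.638e-19 = 6.196e20, i.e. 6.196e20/6.022e23 = 0.001029 mol.
Fraction absorbed: 1 − 10^(−0.607) = 0.7528.
Photons absorbed: 0.7528 × 0.001029 = 7.746e-4 mol.
Product: Φ × n_abs = 0.513 × 7.746e-4 = 3.974e-4 mol.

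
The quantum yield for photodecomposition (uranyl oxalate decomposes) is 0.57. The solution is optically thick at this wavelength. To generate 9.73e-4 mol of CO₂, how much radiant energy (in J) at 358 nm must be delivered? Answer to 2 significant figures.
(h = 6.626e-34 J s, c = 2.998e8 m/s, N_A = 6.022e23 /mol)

570 J

Photons that must be absorbed: 9.73e-4 / 0.57 = 0.001707 mol.
Photon energy: hc/λ = 5.549e-19 J; per mole, 3.342e5 J mol⁻¹.
Energy required: 0.001707 × 3.342e5 = 570 J.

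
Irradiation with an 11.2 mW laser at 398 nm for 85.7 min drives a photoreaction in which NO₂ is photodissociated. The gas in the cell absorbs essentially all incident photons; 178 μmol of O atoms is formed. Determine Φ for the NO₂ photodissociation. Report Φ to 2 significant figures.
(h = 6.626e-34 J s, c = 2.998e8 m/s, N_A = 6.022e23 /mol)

Φ = 0.93

Product: 178 μmol = 1.78e-4 mol.
Photon energy at 398 nm: hc/λ = (6.626e-34)(2.998e8)/(398e-9) = 4.991e-19 J.
Energy delivered: (11.2 mW)(5142 s) = 57.59 J.
Photons incident: 57.59 / 4.991e-19 = 1.154e20, i.e. 1.154e20/6.022e23 = 1.916e-4 mol.
Φ = 1.78e-4 mol / 1.916e-4 mol photons = 0.93.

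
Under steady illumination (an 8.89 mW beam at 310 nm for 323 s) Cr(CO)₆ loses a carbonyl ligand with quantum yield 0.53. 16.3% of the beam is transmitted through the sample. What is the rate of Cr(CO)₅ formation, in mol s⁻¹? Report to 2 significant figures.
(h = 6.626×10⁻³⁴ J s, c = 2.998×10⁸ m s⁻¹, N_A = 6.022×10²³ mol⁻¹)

1.0×10⁻⁸ mol s⁻¹

Photon energy at 310 nm: hc/λ = (6.626×10⁻³⁴)(2.998×10⁸)/(310×10⁻⁹) = 6.408×10⁻¹⁹ J.
Energy delivered: (8.89 mW)(323 s) = 2.871 J.
Photons incident: 2.871 / 6.408×10⁻¹⁹ = 4.480×10¹⁸, i.e. 4.480×10¹⁸/6.022×10²³ = 7.439×10⁻⁶ mol.
Fraction absorbed: 1 − 16.3/100 = 0.8370.
Photons absorbed: 0.8370 × 7.439×10⁻⁶ = 6.226×10⁻⁶ mol.
Product formed: 0.53 × 6.226×10⁻⁶ = 3.300×10⁻⁶ mol.
Rate: 3.300×10⁻⁶ / 323 s = 1.0×10⁻⁸ mol s⁻¹.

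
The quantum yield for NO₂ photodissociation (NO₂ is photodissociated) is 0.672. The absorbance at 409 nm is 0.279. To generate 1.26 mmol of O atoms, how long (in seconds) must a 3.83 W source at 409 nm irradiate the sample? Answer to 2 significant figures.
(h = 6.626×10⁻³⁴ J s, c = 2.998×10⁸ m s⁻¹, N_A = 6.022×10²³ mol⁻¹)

Product: 1.26 mmol = 0.00126 mol.
Photons that must be absorbed: 0.00126 / 0.672 = 0.001875 mol.
Fraction absorbed: 1 − 10^(−0.279) = 0.4740.
Incident photons needed: 0.001875 / 0.4740 = 0.003956 mol.
Photon energy: hc/λ = 4.857×10⁻¹⁹ J; per mole, 2.925×10⁵ J mol⁻¹.
Energy required: 0.003956 × 2.925×10⁵ = 1157 J.
Time: 1157 J / 3.83 W = 300 s.

t ≈ 300 s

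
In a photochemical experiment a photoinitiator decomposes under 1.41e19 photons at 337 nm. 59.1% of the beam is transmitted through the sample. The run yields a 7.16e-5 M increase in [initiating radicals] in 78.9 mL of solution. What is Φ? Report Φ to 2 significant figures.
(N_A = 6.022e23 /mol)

Φ = 0.59

Product: (7.16e-5 M)(0.0789 L) = 5.649e-6 mol.
Moles of photons: 1.41e19 / 6.022e23 = 2.341e-5 mol.
Fraction absorbed: 1 − 59.1/100 = 0.4090.
Photons absorbed: 0.4090 × 2.341e-5 = 9.575e-6 mol.
Φ = 5.649e-6 mol / 9.575e-6 mol photons = 0.59.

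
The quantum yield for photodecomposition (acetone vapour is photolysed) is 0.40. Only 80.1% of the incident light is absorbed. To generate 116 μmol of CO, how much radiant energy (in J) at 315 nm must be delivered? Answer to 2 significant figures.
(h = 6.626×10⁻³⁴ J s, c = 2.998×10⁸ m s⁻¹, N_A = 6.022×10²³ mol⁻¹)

Product: 116 μmol = 1.16×10⁻⁴ mol.
Photons that must be absorbed: 1.16×10⁻⁴ / 0.40 = 2.900×10⁻⁴ mol.
Incident photons needed: 2.900×10⁻⁴ / 0.801 = 3.620×10⁻⁴ mol.
Photon energy: hc/λ = 6.306×10⁻¹⁹ J; per mole, 3.797×10⁵ J mol⁻¹.
Energy required: 3.620×10⁻⁴ × 3.797×10⁵ = 140 J.

140 J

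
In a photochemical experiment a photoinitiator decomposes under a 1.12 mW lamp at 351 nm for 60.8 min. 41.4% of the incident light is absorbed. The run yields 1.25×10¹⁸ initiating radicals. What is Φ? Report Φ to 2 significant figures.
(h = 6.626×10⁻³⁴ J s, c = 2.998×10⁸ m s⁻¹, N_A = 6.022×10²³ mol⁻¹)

Product: 1.25×10¹⁸ / 6.022×10²³ = 2.076×10⁻⁶ mol.
Photon energy at 351 nm: hc/λ = (6.626×10⁻³⁴)(2.998×10⁸)/(351×10⁻⁹) = 5.659×10⁻¹⁹ J.
Energy delivered: (1.12 mW)(3648 s) = 4.086 J.
Photons incident: 4.086 / 5.659×10⁻¹⁹ = 7.220×10¹⁸, i.e. 7.220×10¹⁸/6.022×10²³ = 1.199×10⁻⁵ mol.
Photons absorbed: 0.414 × 1.199×10⁻⁵ = 4.964×10⁻⁶ mol.
Φ = 2.076×10⁻⁶ mol / 4.964×10⁻⁶ mol photons = 0.42.

Φ = 0.42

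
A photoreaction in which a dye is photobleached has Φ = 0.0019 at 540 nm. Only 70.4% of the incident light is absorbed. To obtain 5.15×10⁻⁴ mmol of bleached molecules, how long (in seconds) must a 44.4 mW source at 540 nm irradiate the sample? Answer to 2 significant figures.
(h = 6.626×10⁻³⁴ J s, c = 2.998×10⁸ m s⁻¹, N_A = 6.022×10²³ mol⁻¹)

Product: 5.15×10⁻⁴ mmol = 5.15×10⁻⁷ mol.
Photons that must be absorbed: 5.15×10⁻⁷ / 0.0019 = 2.711×10⁻⁴ mol.
Incident photons needed: 2.711×10⁻⁴ / 0.704 = 3.851×10⁻⁴ mol.
Photon energy: hc/λ = 3.679×10⁻¹⁹ J; per mole, 2.215×10⁵ J mol⁻¹.
Energy required: 3.851×10⁻⁴ × 2.215×10⁵ = 85.30 J.
Time: 85.30 J / 0.0444 W = 1900 s.

t ≈ 1900 s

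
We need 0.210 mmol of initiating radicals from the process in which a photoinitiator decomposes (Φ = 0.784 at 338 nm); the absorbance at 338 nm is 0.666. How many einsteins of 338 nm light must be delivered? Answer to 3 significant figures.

Product: 0.210 mmol = 2.10×10⁻⁴ mol.
Photons that must be absorbed: 2.10×10⁻⁴ / 0.784 = 2.679×10⁻⁴ mol.
Fraction absorbed: 1 − 10^(−0.666) = 0.7842.
Incident photons needed: 2.679×10⁻⁴ / 0.7842 = 3.416×10⁻⁴ mol.

3.42×10⁻⁴ einstein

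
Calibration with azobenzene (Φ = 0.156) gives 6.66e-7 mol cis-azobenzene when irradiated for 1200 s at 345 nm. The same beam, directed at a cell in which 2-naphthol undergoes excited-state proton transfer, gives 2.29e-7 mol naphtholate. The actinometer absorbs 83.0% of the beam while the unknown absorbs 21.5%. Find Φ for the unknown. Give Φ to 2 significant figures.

Φ = 0.21

Photons absorbed by the actinometer: 6.66e-7 / 0.156 = 4.269e-6 mol.
Incident flux: 4.269e-6 / 0.830 = 5.143e-6 einstein.
Absorbed by unknown: 0.215 × 5.143e-6 = 1.106e-6 mol.
Φ(unknown) = 2.29e-7 / 1.106e-6 = 0.21.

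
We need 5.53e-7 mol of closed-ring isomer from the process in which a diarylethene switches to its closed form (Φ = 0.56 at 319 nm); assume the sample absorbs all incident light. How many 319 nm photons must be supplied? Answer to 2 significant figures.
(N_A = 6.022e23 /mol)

5.9e17 photons

Photons that must be absorbed: 5.53e-7 / 0.56 = 9.875e-7 mol.
Photon count: 9.875e-7 × 6.022e23 = 5.9e17.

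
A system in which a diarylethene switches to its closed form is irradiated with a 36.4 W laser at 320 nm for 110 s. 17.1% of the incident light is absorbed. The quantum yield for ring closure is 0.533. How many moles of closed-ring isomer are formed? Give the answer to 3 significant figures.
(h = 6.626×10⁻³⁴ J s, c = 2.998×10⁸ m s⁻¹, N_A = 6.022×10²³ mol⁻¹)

Photon energy at 320 nm: hc/λ = (6.626×10⁻³⁴)(2.998×10⁸)/(320×10⁻⁹) = 6.208×10⁻¹⁹ J.
Energy delivered: (36.4 W)(110 s) = 4004 J.
Photons incident: 4004 / 6.208×10⁻¹⁹ = 6.450×10²¹, i.e. 6.450×10²¹/6.022×10²³ = 0.01071 mol.
Photons absorbed: 0.171 × 0.01071 = 0.001831 mol.
Product: Φ × n_abs = 0.533 × 0.001831 = 9.759×10⁻⁴ mol.

9.76×10⁻⁴ mol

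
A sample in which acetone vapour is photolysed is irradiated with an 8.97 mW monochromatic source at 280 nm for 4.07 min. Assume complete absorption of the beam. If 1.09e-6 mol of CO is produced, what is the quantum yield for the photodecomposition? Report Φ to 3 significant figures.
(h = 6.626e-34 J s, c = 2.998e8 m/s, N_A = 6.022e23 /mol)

Photon energy at 280 nm: hc/λ = (6.626e-34)(2.998e8)/(280e-9) = 7.095e-19 J.
Energy delivered: (8.97 mW)(244.2 s) = 2.190 J.
Photons incident: 2.190 / 7.095e-19 = 3.087e18, i.e. 3.087e18/6.022e23 = 5.126e-6 mol.
Φ = 1.09e-6 mol / 5.126e-6 mol photons = 0.213.

Φ = 0.213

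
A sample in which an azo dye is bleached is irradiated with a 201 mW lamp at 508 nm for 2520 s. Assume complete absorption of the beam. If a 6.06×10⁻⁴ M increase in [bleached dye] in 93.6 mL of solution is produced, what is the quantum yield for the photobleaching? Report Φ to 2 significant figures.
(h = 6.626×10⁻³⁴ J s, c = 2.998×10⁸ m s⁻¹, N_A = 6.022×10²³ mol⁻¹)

Φ = 0.026

Product: (6.06×10⁻⁴ M)(0.0936 L) = 5.672×10⁻⁵ mol.
Photon energy at 508 nm: hc/λ = (6.626×10⁻³⁴)(2.998×10⁸)/(508×10⁻⁹) = 3.910×10⁻¹⁹ J.
Energy delivered: (201 mW)(2520 s) = 506.5 J.
Photons incident: 506.5 / 3.910×10⁻¹⁹ = 1.295×10²¹, i.e. 1.295×10²¹/6.022×10²³ = 0.002150 mol.
Φ = 5.672×10⁻⁵ mol / 0.002150 mol photons = 0.026.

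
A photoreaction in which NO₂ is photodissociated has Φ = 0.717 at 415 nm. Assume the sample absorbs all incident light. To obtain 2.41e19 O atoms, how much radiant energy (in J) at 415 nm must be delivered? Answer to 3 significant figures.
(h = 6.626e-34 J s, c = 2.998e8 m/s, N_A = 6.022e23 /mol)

16.1 J

Product: 2.41e19 / 6.022e23 = 4.002e-5 mol.
Photons that must be absorbed: 4.002e-5 / 0.717 = 5.582e-5 mol.
Photon energy: hc/λ = 4.787e-19 J; per mole, 2.883e5 J mol⁻¹.
Energy required: 5.582e-5 × 2.883e5 = 16.1 J.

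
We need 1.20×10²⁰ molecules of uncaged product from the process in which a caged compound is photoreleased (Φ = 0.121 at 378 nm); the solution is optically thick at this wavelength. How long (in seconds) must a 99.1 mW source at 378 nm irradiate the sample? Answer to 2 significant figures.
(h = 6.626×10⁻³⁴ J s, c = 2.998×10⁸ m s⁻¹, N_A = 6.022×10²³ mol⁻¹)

Product: 1.20×10²⁰ / 6.022×10²³ = 1.993×10⁻⁴ mol.
Photons that must be absorbed: 1.993×10⁻⁴ / 0.121 = 0.001647 mol.
Photon energy: hc/λ = 5.255×10⁻¹⁹ J; per mole, 3.165×10⁵ J mol⁻¹.
Energy required: 0.001647 × 3.165×10⁵ = 521.3 J.
Time: 521.3 J / 0.0991 W = 5300 s.

t ≈ 5300 s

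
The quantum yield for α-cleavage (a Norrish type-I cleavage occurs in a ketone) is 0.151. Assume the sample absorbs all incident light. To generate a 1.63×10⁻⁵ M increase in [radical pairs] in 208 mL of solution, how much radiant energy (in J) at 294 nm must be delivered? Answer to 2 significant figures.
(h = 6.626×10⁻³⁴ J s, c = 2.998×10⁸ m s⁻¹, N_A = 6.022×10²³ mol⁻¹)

9.1 J

Product: (1.63×10⁻⁵ M)(0.208 L) = 3.390×10⁻⁶ mol.
Photons that must be absorbed: 3.390×10⁻⁶ / 0.151 = 2.245×10⁻⁵ mol.
Photon energy: hc/λ = 6.757×10⁻¹⁹ J; per mole, 4.069×10⁵ J mol⁻¹.
Energy required: 2.245×10⁻⁵ × 4.069×10⁵ = 9.1 J.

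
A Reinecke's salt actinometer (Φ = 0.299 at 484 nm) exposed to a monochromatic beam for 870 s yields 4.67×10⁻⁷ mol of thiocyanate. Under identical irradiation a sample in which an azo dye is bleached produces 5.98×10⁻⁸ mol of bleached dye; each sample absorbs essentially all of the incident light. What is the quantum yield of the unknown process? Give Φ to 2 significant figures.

Photons absorbed by the actinometer: 4.67×10⁻⁷ / 0.299 = 1.562×10⁻⁶ mol.
Φ(unknown) = 5.98×10⁻⁸ / 1.562×10⁻⁶ = 0.038.

Φ = 0.038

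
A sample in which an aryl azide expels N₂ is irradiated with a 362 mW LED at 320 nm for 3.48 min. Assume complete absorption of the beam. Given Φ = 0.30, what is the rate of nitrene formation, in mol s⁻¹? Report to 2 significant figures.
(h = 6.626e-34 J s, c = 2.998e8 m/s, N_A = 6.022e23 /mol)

2.9e-7 mol s⁻¹

Photon energy at 320 nm: hc/λ = (6.626e-34)(2.998e8)/(320e-9) = 6.208e-19 J.
Energy delivered: (362 mW)(208.8 s) = 75.59 J.
Photons incident: 75.59 / 6.208e-19 = 1.218e20, i.e. 1.218e20/6.022e23 = 2.023e-4 mol.
Product formed: 0.30 × 2.023e-4 = 6.069e-5 mol.
Rate: 6.069e-5 / 208.8 s = 2.9e-7 mol s⁻¹.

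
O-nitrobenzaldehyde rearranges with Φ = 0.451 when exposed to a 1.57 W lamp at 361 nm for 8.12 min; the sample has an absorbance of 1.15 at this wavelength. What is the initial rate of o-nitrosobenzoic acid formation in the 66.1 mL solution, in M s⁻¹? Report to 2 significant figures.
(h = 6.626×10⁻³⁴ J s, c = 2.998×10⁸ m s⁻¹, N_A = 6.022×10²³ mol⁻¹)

Photon energy at 361 nm: hc/λ = (6.626×10⁻³⁴)(2.998×10⁸)/(361×10⁻⁹) = 5.503×10⁻¹⁹ J.
Energy delivered: (1.57 W)(487.2 s) = 764.9 J.
Photons incident: 764.9 / 5.503×10⁻¹⁹ = 1.390×10²¹, i.e. 1.390×10²¹/6.022×10²³ = 0.002308 mol.
Fraction absorbed: 1 − 10^(−1.15) = 0.9292.
Photons absorbed: 0.9292 × 0.002308 = 0.002145 mol.
Product formed: 0.451 × 0.002145 = 9.674×10⁻⁴ mol.
Rate: 9.674×10⁻⁴ mol / (487.2 s × 0.0661 L) = 3.0×10⁻⁵ M s⁻¹.

3.0×10⁻⁵ M s⁻¹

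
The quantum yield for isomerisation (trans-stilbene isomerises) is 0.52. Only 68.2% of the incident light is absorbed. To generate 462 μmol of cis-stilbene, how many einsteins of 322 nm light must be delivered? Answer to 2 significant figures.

0.0013 einstein

Product: 462 μmol = 4.62e-4 mol.
Photons that must be absorbed: 4.62e-4 / 0.52 = 8.885e-4 mol.
Incident photons needed: 8.885e-4 / 0.682 = 0.001303 mol.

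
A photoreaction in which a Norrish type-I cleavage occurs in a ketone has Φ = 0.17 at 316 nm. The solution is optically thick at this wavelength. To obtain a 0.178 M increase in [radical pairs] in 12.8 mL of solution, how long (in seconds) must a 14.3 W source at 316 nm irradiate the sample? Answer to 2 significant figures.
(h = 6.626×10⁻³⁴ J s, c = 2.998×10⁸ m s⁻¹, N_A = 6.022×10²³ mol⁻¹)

Product: (0.178 M)(0.0128 L) = 0.002278 mol.
Photons that must be absorbed: 0.002278 / 0.17 = 0.01340 mol.
Photon energy: hc/λ = 6.286×10⁻¹⁹ J; per mole, 3.785×10⁵ J mol⁻¹.
Energy required: 0.01340 × 3.785×10⁵ = 5072 J.
Time: 5072 J / 14.3 W = 350 s.

t ≈ 350 s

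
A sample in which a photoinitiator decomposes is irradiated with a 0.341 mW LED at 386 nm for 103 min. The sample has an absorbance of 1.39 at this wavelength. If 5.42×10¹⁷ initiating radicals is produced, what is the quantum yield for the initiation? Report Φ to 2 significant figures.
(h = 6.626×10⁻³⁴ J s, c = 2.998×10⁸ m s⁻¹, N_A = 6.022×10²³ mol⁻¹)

Product: 5.42×10¹⁷ / 6.022×10²³ = 9.000×10⁻⁷ mol.
Photon energy at 386 nm: hc/λ = (6.626×10⁻³⁴)(2.998×10⁸)/(386×10⁻⁹) = 5.146×10⁻¹⁹ J.
Energy delivered: (0.341 mW)(6180 s) = 2.107 J.
Photons incident: 2.107 / 5.146×10⁻¹⁹ = 4.094×10¹⁸, i.e. 4.094×10¹⁸/6.022×10²³ = 6.798×10⁻⁶ mol.
Fraction absorbed: 1 − 10^(−1.39) = 0.9593.
Photons absorbed: 0.9593 × 6.798×10⁻⁶ = 6.521×10⁻⁶ mol.
Φ = 9.000×10⁻⁷ mol / 6.521×10⁻⁶ mol photons = 0.14.

Φ = 0.14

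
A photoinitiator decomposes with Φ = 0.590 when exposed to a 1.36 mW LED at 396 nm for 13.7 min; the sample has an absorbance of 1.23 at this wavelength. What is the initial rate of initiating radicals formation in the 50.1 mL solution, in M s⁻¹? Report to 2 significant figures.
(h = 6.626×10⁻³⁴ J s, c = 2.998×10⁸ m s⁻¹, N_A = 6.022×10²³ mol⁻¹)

5.0×10⁻⁸ M s⁻¹

Photon energy at 396 nm: hc/λ = (6.626×10⁻³⁴)(2.998×10⁸)/(396×10⁻⁹) = 5.016×10⁻¹⁹ J.
Energy delivered: (1.36 mW)(822 s) = 1.118 J.
Photons incident: 1.118 / 5.016×10⁻¹⁹ = 2.229×10¹⁸, i.e. 2.229×10¹⁸/6.022×10²³ = 3.701×10⁻⁶ mol.
Fraction absorbed: 1 − 10^(−1.23) = 0.9411.
Photons absorbed: 0.9411 × 3.701×10⁻⁶ = 3.483×10⁻⁶ mol.
Product formed: 0.590 × 3.483×10⁻⁶ = 2.055×10⁻⁶ mol.
Rate: 2.055×10⁻⁶ mol / (822 s × 0.0501 L) = 5.0×10⁻⁸ M s⁻¹.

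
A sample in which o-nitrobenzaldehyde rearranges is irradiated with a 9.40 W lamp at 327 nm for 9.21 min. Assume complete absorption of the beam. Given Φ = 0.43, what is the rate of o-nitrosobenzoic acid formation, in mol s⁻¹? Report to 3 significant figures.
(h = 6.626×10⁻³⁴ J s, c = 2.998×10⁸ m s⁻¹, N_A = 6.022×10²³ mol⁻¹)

Photon energy at 327 nm: hc/λ = (6.626×10⁻³⁴)(2.998×10⁸)/(327×10⁻⁹) = 6.075×10⁻¹⁹ J.
Energy delivered: (9.40 W)(552.6 s) = 5194 J.
Photons incident: 5194 / 6.075×10⁻¹⁹ = 8.550×10²¹, i.e. 8.550×10²¹/6.022×10²³ = 0.01420 mol.
Product formed: 0.43 × 0.01420 = 0.006106 mol.
Rate: 0.006106 / 552.6 s = 1.10×10⁻⁵ mol s⁻¹.

1.10×10⁻⁵ mol s⁻¹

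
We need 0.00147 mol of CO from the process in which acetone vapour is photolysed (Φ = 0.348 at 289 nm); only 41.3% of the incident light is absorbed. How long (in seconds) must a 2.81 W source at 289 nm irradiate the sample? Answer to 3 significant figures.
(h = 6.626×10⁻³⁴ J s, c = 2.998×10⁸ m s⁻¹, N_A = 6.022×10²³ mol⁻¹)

t ≈ 1510 s

Photons that must be absorbed: 0.00147 / 0.348 = 0.004224 mol.
Incident photons needed: 0.004224 / 0.413 = 0.01023 mol.
Photon energy: hc/λ = 6.874×10⁻¹⁹ J; per mole, 4.140×10⁵ J mol⁻¹.
Energy required: 0.01023 × 4.140×10⁵ = 4235 J.
Time: 4235 J / 2.81 W = 1510 s.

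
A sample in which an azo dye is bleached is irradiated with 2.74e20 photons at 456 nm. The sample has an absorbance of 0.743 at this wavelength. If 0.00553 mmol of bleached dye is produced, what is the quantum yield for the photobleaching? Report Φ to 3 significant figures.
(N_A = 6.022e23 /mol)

Φ = 0.0148

Product: 0.00553 mmol = 5.53e-6 mol.
Moles of photons: 2.74e20 / 6.022e23 = 4.550e-4 mol.
Fraction absorbed: 1 − 10^(−0.743) = 0.8193.
Photons absorbed: 0.8193 × 4.550e-4 = 3.728e-4 mol.
Φ = 5.53e-6 mol / 3.728e-4 mol photons = 0.0148.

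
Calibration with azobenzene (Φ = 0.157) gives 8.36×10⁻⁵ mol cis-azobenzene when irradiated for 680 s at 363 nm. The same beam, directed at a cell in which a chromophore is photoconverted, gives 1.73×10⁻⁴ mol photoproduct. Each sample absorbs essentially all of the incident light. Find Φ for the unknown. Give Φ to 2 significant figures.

Φ = 0.32

Photons absorbed by the actinometer: 8.36×10⁻⁵ / 0.157 = 5.325×10⁻⁴ mol.
Φ(unknown) = 1.73×10⁻⁴ / 5.325×10⁻⁴ = 0.32.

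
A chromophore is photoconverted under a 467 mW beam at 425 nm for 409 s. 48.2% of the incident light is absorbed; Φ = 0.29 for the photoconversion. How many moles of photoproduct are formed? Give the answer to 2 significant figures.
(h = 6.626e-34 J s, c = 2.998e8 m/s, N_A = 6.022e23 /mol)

Photon energy at 425 nm: hc/λ = (6.626e-34)(2.998e8)/(425e-9) = 4.674e-19 J.
Energy delivered: (467 mW)(409 s) = 191.0 J.
Photons incident: 191.0 / 4.674e-19 = 4.086e20, i.e. 4.086e20/6.022e23 = 6.785e-4 mol.
Photons absorbed: 0.482 × 6.785e-4 = 3.270e-4 mol.
Product: Φ × n_abs = 0.29 × 3.270e-4 = 9.483e-5 mol.

9.5e-5 mol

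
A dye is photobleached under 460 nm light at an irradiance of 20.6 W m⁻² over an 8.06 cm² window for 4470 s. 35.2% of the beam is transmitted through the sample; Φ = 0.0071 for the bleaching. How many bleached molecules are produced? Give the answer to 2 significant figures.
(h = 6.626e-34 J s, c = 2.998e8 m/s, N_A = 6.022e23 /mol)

7.9e17 bleached molecules

Photon energy at 460 nm: hc/λ = (6.626e-34)(2.998e8)/(460e-9) = 4.318e-19 J.
Energy delivered: (20.6 W m⁻²)(8.06e-4 m²)(4470 s) = 74.22 J.
Photons incident: 74.22 / 4.318e-19 = 1.719e20, i.e. 1.719e20/6.022e23 = 2.855e-4 mol.
Fraction absorbed: 1 − 35.2/100 = 0.6480.
Photons absorbed: 0.6480 × 2.855e-4 = 1.850e-4 mol.
Product: Φ × n_abs = 0.0071 × 1.850e-4 = 1.314e-6 mol.
As a count: 1.314e-6 × 6.022e23 = 7.9e17.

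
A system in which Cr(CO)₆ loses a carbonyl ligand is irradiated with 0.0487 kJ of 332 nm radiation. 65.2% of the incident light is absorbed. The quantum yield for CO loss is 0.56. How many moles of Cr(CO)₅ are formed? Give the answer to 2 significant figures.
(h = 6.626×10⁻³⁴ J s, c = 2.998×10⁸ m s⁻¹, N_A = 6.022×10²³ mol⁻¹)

Photon energy at 332 nm: hc/λ = (6.626×10⁻³⁴)(2.998×10⁸)/(332×10⁻⁹) = 5.983×10⁻¹⁹ J.
Incident energy: 0.0487 kJ = 48.7 J.
Photons incident: 48.7 / 5.983×10⁻¹⁹ = 8.140×10¹⁹, i.e. 8.140×10¹⁹/6.022×10²³ = 1.352×10⁻⁴ mol.
Photons absorbed: 0.652 × 1.352×10⁻⁴ = 8.815×10⁻⁵ mol.
Product: Φ × n_abs = 0.56 × 8.815×10⁻⁵ = 4.936×10⁻⁵ mol.

4.9×10⁻⁵ mol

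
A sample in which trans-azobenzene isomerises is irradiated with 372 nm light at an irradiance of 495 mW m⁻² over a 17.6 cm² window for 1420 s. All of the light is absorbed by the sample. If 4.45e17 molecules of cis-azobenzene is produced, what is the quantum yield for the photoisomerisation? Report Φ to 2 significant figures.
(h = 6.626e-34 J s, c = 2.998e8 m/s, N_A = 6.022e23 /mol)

Product: 4.45e17 / 6.022e23 = 7.390e-7 mol.
Photon energy at 372 nm: hc/λ = (6.626e-34)(2.998e8)/(372e-9) = 5.340e-19 J.
Energy delivered: (495 mW m⁻²)(17.6e-4 m²)(1420 s) = 1.237 J.
Photons incident: 1.237 / 5.340e-19 = 2.316e18, i.e. 2.316e18/6.022e23 = 3.846e-6 mol.
Φ = 7.390e-7 mol / 3.846e-6 mol photons = 0.19.

Φ = 0.19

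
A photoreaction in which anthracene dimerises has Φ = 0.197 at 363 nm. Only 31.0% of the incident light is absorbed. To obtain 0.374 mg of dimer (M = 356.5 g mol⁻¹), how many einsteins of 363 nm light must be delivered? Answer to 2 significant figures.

1.7×10⁻⁵ einstein

Product: 0.374 mg / 356.5 g mol⁻¹ = 1.049×10⁻⁶ mol.
Photons that must be absorbed: 1.049×10⁻⁶ / 0.197 = 5.325×10⁻⁶ mol.
Incident photons needed: 5.325×10⁻⁶ / 0.310 = 1.718×10⁻⁵ mol.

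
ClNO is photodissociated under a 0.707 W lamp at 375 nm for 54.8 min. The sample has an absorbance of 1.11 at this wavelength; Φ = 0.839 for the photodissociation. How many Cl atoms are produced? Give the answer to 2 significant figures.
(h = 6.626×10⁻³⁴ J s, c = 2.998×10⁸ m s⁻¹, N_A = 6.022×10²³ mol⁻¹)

3.4×10²¹ atoms

Photon energy at 375 nm: hc/λ = (6.626×10⁻³⁴)(2.998×10⁸)/(375×10⁻⁹) = 5.297×10⁻¹⁹ J.
Energy delivered: (0.707 W)(3288 s) = 2325 J.
Photons incident: 2325 / 5.297×10⁻¹⁹ = 4.389×10²¹, i.e. 4.389×10²¹/6.022×10²³ = 0.007288 mol.
Fraction absorbed: 1 − 10^(−1.11) = 0.9224.
Photons absorbed: 0.9224 × 0.007288 = 0.006722 mol.
Product: Φ × n_abs = 0.839 × 0.006722 = 0.005640 mol.
As a count: 0.005640 × 6.022×10²³ = 3.4×10²¹.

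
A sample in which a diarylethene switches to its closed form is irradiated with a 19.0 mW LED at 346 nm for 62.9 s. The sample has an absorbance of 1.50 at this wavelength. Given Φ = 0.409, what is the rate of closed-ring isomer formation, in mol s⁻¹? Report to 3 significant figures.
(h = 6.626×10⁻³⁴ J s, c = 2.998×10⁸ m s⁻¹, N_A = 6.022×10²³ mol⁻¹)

2.18×10⁻⁸ mol s⁻¹

Photon energy at 346 nm: hc/λ = (6.626×10⁻³⁴)(2.998×10⁸)/(346×10⁻⁹) = 5.741×10⁻¹⁹ J.
Energy delivered: (19.0 mW)(62.9 s) = 1.195 J.
Photons incident: 1.195 / 5.741×10⁻¹⁹ = 2.082×10¹⁸, i.e. 2.082×10¹⁸/6.022×10²³ = 3.457×10⁻⁶ mol.
Fraction absorbed: 1 − 10^(−1.50) = 0.9684.
Photons absorbed: 0.9684 × 3.457×10⁻⁶ = 3.348×10⁻⁶ mol.
Product formed: 0.409 × 3.348×10⁻⁶ = 1.369×10⁻⁶ mol.
Rate: 1.369×10⁻⁶ / 62.9 s = 2.18×10⁻⁸ mol s⁻¹.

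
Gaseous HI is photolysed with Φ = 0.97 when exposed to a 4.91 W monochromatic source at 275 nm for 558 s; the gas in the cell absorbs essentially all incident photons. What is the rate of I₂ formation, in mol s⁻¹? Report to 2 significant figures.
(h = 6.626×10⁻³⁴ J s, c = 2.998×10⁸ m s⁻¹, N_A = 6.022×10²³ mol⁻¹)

Photon energy at 275 nm: hc/λ = (6.626×10⁻³⁴)(2.998×10⁸)/(275×10⁻⁹) = 7.224×10⁻¹⁹ J.
Energy delivered: (4.91 W)(558 s) = 2740 J.
Photons incident: 2740 / 7.224×10⁻¹⁹ = 3.793×10²¹, i.e. 3.793×10²¹/6.022×10²³ = 0.006299 mol.
Product formed: 0.97 × 0.006299 = 0.006110 mol.
Rate: 0.006110 / 558 s = 1.1×10⁻⁵ mol s⁻¹.

1.1×10⁻⁵ mol s⁻¹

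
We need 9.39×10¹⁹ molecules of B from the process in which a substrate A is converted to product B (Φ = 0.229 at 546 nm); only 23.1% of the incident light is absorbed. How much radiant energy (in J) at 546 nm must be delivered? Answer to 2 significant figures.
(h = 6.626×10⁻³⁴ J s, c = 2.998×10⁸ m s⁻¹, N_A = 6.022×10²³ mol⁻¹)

Product: 9.39×10¹⁹ / 6.022×10²³ = 1.559×10⁻⁴ mol.
Photons that must be absorbed: 1.559×10⁻⁴ / 0.229 = 6.808×10⁻⁴ mol.
Incident photons needed: 6.808×10⁻⁴ / 0.231 = 0.002947 mol.
Photon energy: hc/λ = 3.638×10⁻¹⁹ J; per mole, 2.191×10⁵ J mol⁻¹.
Energy required: 0.002947 × 2.191×10⁵ = 650 J.

650 J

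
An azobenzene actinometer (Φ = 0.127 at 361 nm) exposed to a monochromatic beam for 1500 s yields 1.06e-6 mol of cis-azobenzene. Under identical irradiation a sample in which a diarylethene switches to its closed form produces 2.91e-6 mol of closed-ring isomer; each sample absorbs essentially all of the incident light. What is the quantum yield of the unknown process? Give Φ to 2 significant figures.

Photons absorbed by the actinometer: 1.06e-6 / 0.127 = 8.346e-6 mol.
Φ(unknown) = 2.91e-6 / 8.346e-6 = 0.35.

Φ = 0.35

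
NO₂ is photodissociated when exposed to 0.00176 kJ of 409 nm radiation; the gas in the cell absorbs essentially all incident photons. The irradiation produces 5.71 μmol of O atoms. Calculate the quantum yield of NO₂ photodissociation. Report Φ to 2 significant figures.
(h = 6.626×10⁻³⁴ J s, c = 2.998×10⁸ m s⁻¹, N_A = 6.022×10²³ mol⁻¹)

Φ = 0.95

Product: 5.71 μmol = 5.71×10⁻⁶ mol.
Photon energy at 409 nm: hc/λ = (6.626×10⁻³⁴)(2.998×10⁸)/(409×10⁻⁹) = 4.857×10⁻¹⁹ J.
Incident energy: 0.00176 kJ = 1.76 J.
Photons incident: 1.76 / 4.857×10⁻¹⁹ = 3.624×10¹⁸, i.e. 3.624×10¹⁸/6.022×10²³ = 6.018×10⁻⁶ mol.
Φ = 5.71×10⁻⁶ mol / 6.018×10⁻⁶ mol photons = 0.95.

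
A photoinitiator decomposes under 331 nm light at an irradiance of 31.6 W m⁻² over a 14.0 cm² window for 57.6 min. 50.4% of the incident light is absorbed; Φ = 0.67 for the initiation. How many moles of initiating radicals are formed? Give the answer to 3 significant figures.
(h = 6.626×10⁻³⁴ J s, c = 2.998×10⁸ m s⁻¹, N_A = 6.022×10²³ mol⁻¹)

1.43×10⁻⁴ mol

Photon energy at 331 nm: hc/λ = (6.626×10⁻³⁴)(2.998×10⁸)/(331×10⁻⁹) = 6.001×10⁻¹⁹ J.
Energy delivered: (31.6 W m⁻²)(14.0×10⁻⁴ m²)(3456 s) = 152.9 J.
Photons incident: 152.9 / 6.001×10⁻¹⁹ = 2.548×10²⁰, i.e. 2.548×10²⁰/6.022×10²³ = 4.231×10⁻⁴ mol.
Photons absorbed: 0.504 × 4.231×10⁻⁴ = 2.132×10⁻⁴ mol.
Product: Φ × n_abs = 0.67 × 2.132×10⁻⁴ = 1.428×10⁻⁴ mol.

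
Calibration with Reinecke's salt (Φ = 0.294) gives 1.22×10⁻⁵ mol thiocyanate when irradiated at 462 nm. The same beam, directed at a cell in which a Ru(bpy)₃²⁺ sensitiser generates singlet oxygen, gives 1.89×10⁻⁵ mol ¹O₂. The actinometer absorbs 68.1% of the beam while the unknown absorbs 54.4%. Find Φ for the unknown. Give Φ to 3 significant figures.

Φ = 0.570

Photons absorbed by the actinometer: 1.22×10⁻⁵ / 0.294 = 4.150×10⁻⁵ mol.
Incident flux: 4.150×10⁻⁵ / 0.681 = 6.094×10⁻⁵ einstein.
Absorbed by unknown: 0.544 × 6.094×10⁻⁵ = 3.315×10⁻⁵ mol.
Φ(unknown) = 1.89×10⁻⁵ / 3.315×10⁻⁵ = 0.570.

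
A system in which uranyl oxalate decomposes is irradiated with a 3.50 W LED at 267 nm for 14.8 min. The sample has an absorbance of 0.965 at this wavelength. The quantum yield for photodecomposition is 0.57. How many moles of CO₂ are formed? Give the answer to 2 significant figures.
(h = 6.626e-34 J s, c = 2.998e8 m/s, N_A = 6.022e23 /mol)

0.0035 mol

Photon energy at 267 nm: hc/λ = (6.626e-34)(2.998e8)/(267e-9) = 7.440e-19 J.
Energy delivered: (3.50 W)(888 s) = 3108 J.
Photons incident: 3108 / 7.440e-19 = 4.177e21, i.e. 4.177e21/6.022e23 = 0.006936 mol.
Fraction absorbed: 1 − 10^(−0.965) = 0.8916.
Photons absorbed: 0.8916 × 0.006936 = 0.006184 mol.
Product: Φ × n_abs = 0.57 × 0.006184 = 0.003525 mol.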